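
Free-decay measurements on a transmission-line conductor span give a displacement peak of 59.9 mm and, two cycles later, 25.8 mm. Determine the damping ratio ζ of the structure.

Logarithmic decrement δ = (1/n)·ln(x₀/x_n) = (1/2)·ln(59.9/25.8) = (1/2)·ln(2.322) = 0.4212.
ζ = δ/√(4π² + δ²) = 0.4212/√(39.48 + 0.177) = 0.4212/6.297 = 0.06688.

0.0669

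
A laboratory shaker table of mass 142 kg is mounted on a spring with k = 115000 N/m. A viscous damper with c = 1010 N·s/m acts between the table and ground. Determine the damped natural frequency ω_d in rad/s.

ω_n = √(k/m) = √(115000/142) = 28.46 rad/s.
Critical damping c_c = 2√(k·m) = 2√(115000 × 142) = 8082 N·s/m, so ζ = c/c_c = 1010/8082 = 0.1250.
ω_d = ω_n√(1 − ζ²) = 28.46 × √(1 − 0.0156) = 28.23 rad/s.

28.2 rad/s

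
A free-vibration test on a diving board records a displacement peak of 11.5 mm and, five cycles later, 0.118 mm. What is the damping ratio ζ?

Logarithmic decrement δ = (1/n)·ln(x₀/x_n) = (1/5)·ln(11.5/0.118) = (1/5)·ln(97.46) = 0.9159.
ζ = δ/√(4π² + δ²) = 0.9159/√(39.48 + 0.839) = 0.9159/6.350 = 0.1442.

0.144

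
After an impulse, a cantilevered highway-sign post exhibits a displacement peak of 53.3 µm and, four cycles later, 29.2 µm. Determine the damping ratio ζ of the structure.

Logarithmic decrement δ = (1/n)·ln(x₀/x_n) = (1/4)·ln(53.3/29.2) = (1/4)·ln(1.825) = 0.1504.
ζ = δ/√(4π² + δ²) = 0.1504/√(39.48 + 0.0226) = 0.1504/6.285 = 0.02394.

0.0239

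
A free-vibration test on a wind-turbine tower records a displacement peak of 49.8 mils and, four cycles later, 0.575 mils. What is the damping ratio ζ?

Logarithmic decrement δ = (1/n)·ln(x₀/x_n) = (1/4)·ln(49.8/0.575) = (1/4)·ln(86.61) = 1.115.
ζ = δ/√(4π² + δ²) = 1.115/√(39.48 + 1.24) = 1.115/6.381 = 0.1748.

0.175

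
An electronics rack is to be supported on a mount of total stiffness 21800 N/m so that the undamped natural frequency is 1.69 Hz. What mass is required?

ω_n = 2πf_n = 2π × 1.69 = 10.62 rad/s.
m = k/ω_n² = 21800/10.62² = 21800/112.8 = 193.3 kg.

193 kg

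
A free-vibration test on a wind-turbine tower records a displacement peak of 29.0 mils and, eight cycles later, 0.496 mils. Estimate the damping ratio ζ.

Logarithmic decrement δ = (1/n)·ln(x₀/x_n) = (1/8)·ln(29.0/0.496) = (1/8)·ln(58.47) = 0.5086.
ζ = δ/√(4π² + δ²) = 0.5086/√(39.48 + 0.259) = 0.5086/6.304 = 0.08068.

0.0807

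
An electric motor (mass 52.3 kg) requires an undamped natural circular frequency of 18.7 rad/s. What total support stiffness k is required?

k = m·ω_n² = 52.3 × 18.70² = 52.3 × 349.7 = 18290 N/m.

18300 N/m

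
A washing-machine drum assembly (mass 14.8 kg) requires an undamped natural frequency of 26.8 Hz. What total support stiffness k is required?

ω_n = 2πf_n = 2π × 26.8 = 168.4 rad/s.
k = m·ω_n² = 14.8 × 168.4² = 14.8 × 28350 = 419700 N/m.

420000 N/m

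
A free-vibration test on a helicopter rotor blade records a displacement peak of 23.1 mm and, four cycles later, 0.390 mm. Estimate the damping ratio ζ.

0.160

Logarithmic decrement δ = (1/n)·ln(x₀/x_n) = (1/4)·ln(23.1/0.390) = (1/4)·ln(59.23) = 1.020.
ζ = δ/√(4π² + δ²) = 1.020/√(39.48 + 1.04) = 1.020/6.365 = 0.1603.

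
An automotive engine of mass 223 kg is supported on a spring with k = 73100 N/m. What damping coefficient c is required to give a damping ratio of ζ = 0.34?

c_c = 2√(k·m) = 2√(73100 × 223) = 8075 N·s/m.
c = ζ·c_c = 0.34 × 8075 = 2745 N·s/m.

2750 N·s/m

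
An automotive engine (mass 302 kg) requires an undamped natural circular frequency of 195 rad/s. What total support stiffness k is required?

11500000 N/m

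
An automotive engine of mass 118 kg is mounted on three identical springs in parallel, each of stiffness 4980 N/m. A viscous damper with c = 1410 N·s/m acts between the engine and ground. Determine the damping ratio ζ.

0.531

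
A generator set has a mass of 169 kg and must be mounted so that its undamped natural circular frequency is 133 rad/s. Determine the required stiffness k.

k = m·ω_n² = 169 × 133.0² = 169 × 17690 = 2989000 N/m.

2990000 N/m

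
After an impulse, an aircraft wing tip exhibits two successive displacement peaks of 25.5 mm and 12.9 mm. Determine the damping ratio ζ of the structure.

Logarithmic decrement δ = (1/n)·ln(x₀/x_n) = (1/1)·ln(25.5/12.9) = (1/1)·ln(1.977) = 0.6815.
ζ = δ/√(4π² + δ²) = 0.6815/√(39.48 + 0.464) = 0.6815/6.320 = 0.1078.

0.108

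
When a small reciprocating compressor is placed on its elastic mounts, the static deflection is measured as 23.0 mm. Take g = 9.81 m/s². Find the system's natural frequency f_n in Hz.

3.29 Hz

ω_n = √(g/δ_st) = √(9.81/0.0230) = √426.5 = 20.65 rad/s.
f_n = ω_n/(2π) = 20.65/6.283 = 3.287 Hz.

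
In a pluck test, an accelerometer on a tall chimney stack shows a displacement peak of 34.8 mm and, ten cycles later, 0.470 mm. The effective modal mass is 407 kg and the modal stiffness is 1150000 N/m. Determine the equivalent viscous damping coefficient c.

2960 N·s/m

Logarithmic decrement δ = (1/n)·ln(x₀/x_n) = (1/10)·ln(34.8/0.470) = (1/10)·ln(74.04) = 0.4305.
ζ = δ/√(4π² + δ²) = 0.4305/√(39.48 + 0.185) = 0.4305/6.298 = 0.06835.
c = ζ · 2√(km) = 0.06835 × 2√(1150000 × 407) = 0.06835 × 43270 = 2957 N·s/m.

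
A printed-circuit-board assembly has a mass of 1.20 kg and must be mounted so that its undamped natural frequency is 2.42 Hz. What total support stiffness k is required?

ω_n = 2πf_n = 2π × 2.42 = 15.21 rad/s.
k = m·ω_n² = 1.20 × 15.21² = 1.20 × 231.2 = 277.4 N/m.

277 N/m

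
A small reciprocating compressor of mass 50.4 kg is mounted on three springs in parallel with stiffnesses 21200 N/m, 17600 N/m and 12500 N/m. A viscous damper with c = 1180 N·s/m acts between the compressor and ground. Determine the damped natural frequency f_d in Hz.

Parallel springs add: k_eq = 21200 + 17600 + 12500 = 51300 N/m.
ω_n = √(k_eq/m) = √(51300/50.4) = 31.90 rad/s.
Critical damping c_c = 2√(k_eq·m) = 2√(51300 × 50.4) = 3216 N·s/m, so ζ = c/c_c = 1180/3216 = 0.3669.
ω_d = ω_n√(1 − ζ²) = 31.90 × √(1 − 0.135) = 29.68 rad/s.
f_d = ω_d/(2π) = 4.723 Hz.

4.72 Hz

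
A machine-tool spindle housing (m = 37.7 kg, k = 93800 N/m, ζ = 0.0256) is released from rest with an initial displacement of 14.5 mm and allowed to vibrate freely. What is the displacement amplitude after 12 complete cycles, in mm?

2.10 mm

Logarithmic decrement δ = 2πζ/√(1 − ζ²) = 2π × 0.02560/√(1 − 0.000655) = 0.1609.
After n cycles, x_n/x₀ = e^(−nδ), so x_12 = 14.5 × e^(−12 × 0.1609) = 14.5 × 0.1450 = 2.103 mm.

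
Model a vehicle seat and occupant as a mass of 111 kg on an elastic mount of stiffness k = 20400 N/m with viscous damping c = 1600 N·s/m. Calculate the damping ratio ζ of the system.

ω_n = √(k/m) = √(20400/111) = 13.56 rad/s.
Critical damping c_c = 2√(k·m) = 2√(20400 × 111) = 3010 N·s/m, so ζ = c/c_c = 1600/3010 = 0.5316.

0.532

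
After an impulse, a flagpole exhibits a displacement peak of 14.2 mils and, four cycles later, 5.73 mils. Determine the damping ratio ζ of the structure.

0.0361

Logarithmic decrement δ = (1/n)·ln(x₀/x_n) = (1/4)·ln(14.2/5.73) = (1/4)·ln(2.478) = 0.2269.
ζ = δ/√(4π² + δ²) = 0.2269/√(39.48 + 0.0515) = 0.2269/6.287 = 0.03609.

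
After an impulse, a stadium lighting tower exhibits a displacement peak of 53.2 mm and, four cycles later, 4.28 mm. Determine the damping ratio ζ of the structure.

Logarithmic decrement δ = (1/n)·ln(x₀/x_n) = (1/4)·ln(53.2/4.28) = (1/4)·ln(12.43) = 0.6300.
ζ = δ/√(4π² + δ²) = 0.6300/√(39.48 + 0.397) = 0.6300/6.315 = 0.09977.

0.0998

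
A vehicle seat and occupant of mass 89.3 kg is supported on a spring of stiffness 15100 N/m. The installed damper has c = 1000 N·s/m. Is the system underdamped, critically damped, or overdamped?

c_c = 2√(k·m) = 2322 N·s/m; ζ = c/c_c = 1000/2322 = 0.431.
Since ζ < 1 the system is underdamped.

underdamped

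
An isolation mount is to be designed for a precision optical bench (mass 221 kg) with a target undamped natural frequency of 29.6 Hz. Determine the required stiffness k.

7640000 N/m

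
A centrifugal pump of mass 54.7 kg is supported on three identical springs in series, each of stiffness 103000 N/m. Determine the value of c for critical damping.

2740 N·s/m

Series springs: 1/k_eq = 3/103000, so k_eq = 103000/3 = 34330 N/m.
c_c = 2√(k_eq·m) = 2√(34330 × 54.7) = 2 × 1370 = 2741 N·s/m.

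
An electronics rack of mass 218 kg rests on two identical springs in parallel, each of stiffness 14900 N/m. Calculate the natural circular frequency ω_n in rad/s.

Parallel springs add: k_eq = 2 × 14900 = 29800 N/m.
ω_n = √(k_eq/m) = √(29800/218) = √136.7 = 11.69 rad/s.

11.7 rad/s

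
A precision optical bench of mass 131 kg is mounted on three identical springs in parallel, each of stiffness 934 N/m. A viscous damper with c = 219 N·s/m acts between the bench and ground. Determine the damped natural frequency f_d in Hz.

0.724 Hz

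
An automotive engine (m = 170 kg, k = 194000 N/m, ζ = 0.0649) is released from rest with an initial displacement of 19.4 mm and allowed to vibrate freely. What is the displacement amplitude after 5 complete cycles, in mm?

Logarithmic decrement δ = 2πζ/√(1 − ζ²) = 2π × 0.06490/√(1 − 0.00421) = 0.4086.
After n cycles, x_n/x₀ = e^(−nδ), so x_5 = 19.4 × e^(−5 × 0.4086) = 19.4 × 0.1296 = 2.514 mm.

2.51 mm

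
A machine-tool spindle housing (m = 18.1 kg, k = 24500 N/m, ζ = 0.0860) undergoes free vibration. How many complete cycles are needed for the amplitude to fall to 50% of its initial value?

Logarithmic decrement δ = 2πζ/√(1 − ζ²) = 2π × 0.08600/√(1 − 0.00740) = 0.5424.
x_n/x₀ = e^(−nδ) ≤ 0.5; take ln: n ≥ ln(1/0.5)/δ = 0.6931/0.5424 = 1.278.
So 2 complete cycles are required.

2 cycles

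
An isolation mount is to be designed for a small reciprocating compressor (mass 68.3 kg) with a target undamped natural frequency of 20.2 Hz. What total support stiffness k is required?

1100000 N/m

ω_n = 2πf_n = 2π × 20.2 = 126.9 rad/s.
k = m·ω_n² = 68.3 × 126.9² = 68.3 × 16110 = 1100000 N/m.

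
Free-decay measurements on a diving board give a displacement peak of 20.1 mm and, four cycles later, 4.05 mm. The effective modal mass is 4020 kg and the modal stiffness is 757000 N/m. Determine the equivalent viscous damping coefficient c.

7020 N·s/m

Logarithmic decrement δ = (1/n)·ln(x₀/x_n) = (1/4)·ln(20.1/4.05) = (1/4)·ln(4.963) = 0.4005.
ζ = δ/√(4π² + δ²) = 0.4005/√(39.48 + 0.160) = 0.4005/6.296 = 0.06361.
c = ζ · 2√(km) = 0.06361 × 2√(757000 × 4020) = 0.06361 × 110300 = 7018 N·s/m.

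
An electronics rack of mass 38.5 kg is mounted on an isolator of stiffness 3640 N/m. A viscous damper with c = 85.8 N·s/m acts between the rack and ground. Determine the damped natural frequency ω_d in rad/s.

ω_n = √(k/m) = √(3640/38.5) = 9.723 rad/s.
Critical damping c_c = 2√(k·m) = 2√(3640 × 38.5) = 748.7 N·s/m, so ζ = c/c_c = 85.8/748.7 = 0.1146.
ω_d = ω_n√(1 − ζ²) = 9.723 × √(1 − 0.0131) = 9.659 rad/s.

9.66 rad/s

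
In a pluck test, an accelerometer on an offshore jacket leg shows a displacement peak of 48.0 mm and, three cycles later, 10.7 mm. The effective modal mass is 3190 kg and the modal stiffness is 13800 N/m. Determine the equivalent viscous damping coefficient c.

1050 N·s/m

Logarithmic decrement δ = (1/n)·ln(x₀/x_n) = (1/3)·ln(48.0/10.7) = (1/3)·ln(4.486) = 0.5003.
ζ = δ/√(4π² + δ²) = 0.5003/√(39.48 + 0.250) = 0.5003/6.303 = 0.07938.
c = ζ · 2√(km) = 0.07938 × 2√(13800 × 3190) = 0.07938 × 13270 = 1053 N·s/m.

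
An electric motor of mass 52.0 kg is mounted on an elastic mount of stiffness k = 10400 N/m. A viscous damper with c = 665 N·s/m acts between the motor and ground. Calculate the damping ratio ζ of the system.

ω_n = √(k/m) = √(10400/52.0) = 14.14 rad/s.
Critical damping c_c = 2√(k·m) = 2√(10400 × 52.0) = 1471 N·s/m, so ζ = c/c_c = 665/1471 = 0.4521.

0.452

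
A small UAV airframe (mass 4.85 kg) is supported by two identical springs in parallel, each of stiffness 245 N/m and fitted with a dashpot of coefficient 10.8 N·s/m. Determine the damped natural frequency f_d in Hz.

1.59 Hz

Parallel springs add: k_eq = 2 × 245 = 490.0 N/m.
ω_n = √(k_eq/m) = √(490.0/4.85) = 10.05 rad/s.
Critical damping c_c = 2√(k_eq·m) = 2√(490.0 × 4.85) = 97.50 N·s/m, so ζ = c/c_c = 10.8/97.50 = 0.1108.
ω_d = ω_n√(1 − ζ²) = 10.05 × √(1 − 0.0123) = 9.990 rad/s.
f_d = ω_d/(2π) = 1.590 Hz.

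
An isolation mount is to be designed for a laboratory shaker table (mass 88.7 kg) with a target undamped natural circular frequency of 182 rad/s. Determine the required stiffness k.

k = m·ω_n² = 88.7 × 182.0² = 88.7 × 33120 = 2938000 N/m.

2940000 N/m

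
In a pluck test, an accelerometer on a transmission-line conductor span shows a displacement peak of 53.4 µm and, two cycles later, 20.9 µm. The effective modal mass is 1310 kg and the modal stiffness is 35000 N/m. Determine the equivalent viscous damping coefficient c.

1010 N·s/m

Logarithmic decrement δ = (1/n)·ln(x₀/x_n) = (1/2)·ln(53.4/20.9) = (1/2)·ln(2.555) = 0.4690.
ζ = δ/√(4π² + δ²) = 0.4690/√(39.48 + 0.220) = 0.4690/6.301 = 0.07444.
c = ζ · 2√(km) = 0.07444 × 2√(35000 × 1310) = 0.07444 × 13540 = 1008 N·s/m.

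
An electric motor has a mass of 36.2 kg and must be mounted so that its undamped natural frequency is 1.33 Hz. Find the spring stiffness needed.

ω_n = 2πf_n = 2π × 1.33 = 8.357 rad/s.
k = m·ω_n² = 36.2 × 8.357² = 36.2 × 69.83 = 2528 N/m.

2530 N/m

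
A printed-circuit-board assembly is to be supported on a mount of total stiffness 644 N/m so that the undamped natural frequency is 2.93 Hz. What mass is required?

1.90 kg

ω_n = 2πf_n = 2π × 2.93 = 18.41 rad/s.
m = k/ω_n² = 644/18.41² = 644/338.9 = 1.900 kg.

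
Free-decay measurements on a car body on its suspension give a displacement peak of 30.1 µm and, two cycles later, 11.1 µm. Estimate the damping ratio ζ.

Logarithmic decrement δ = (1/n)·ln(x₀/x_n) = (1/2)·ln(30.1/11.1) = (1/2)·ln(2.712) = 0.4988.
ζ = δ/√(4π² + δ²) = 0.4988/√(39.48 + 0.249) = 0.4988/6.303 = 0.07914.

0.0791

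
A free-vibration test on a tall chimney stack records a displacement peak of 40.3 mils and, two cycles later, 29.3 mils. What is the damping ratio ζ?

0.0254

Logarithmic decrement δ = (1/n)·ln(x₀/x_n) = (1/2)·ln(40.3/29.3) = (1/2)·ln(1.375) = 0.1594.
ζ = δ/√(4π² + δ²) = 0.1594/√(39.48 + 0.0254) = 0.1594/6.285 = 0.02536.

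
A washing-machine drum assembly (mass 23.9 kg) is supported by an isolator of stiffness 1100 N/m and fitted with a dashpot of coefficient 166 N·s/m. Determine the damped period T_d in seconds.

ω_n = √(k/m) = √(1100/23.9) = 6.784 rad/s.
Critical damping c_c = 2√(k·m) = 2√(1100 × 23.9) = 324.3 N·s/m, so ζ = c/c_c = 166/324.3 = 0.5119.
ω_d = ω_n√(1 − ζ²) = 6.784 × √(1 − 0.262) = 5.828 rad/s.
T_d = 2π/ω_d = 1.078 s.

1.08 s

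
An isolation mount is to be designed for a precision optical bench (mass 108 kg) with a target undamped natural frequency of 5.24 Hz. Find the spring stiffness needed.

ω_n = 2πf_n = 2π × 5.24 = 32.92 rad/s.
k = m·ω_n² = 108 × 32.92² = 108 × 1084 = 117100 N/m.

117000 N/m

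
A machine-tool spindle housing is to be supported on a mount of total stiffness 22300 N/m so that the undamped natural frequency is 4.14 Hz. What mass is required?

33.0 kg

ω_n = 2πf_n = 2π × 4.14 = 26.01 rad/s.
m = k/ω_n² = 22300/26.01² = 22300/676.6 = 32.96 kg.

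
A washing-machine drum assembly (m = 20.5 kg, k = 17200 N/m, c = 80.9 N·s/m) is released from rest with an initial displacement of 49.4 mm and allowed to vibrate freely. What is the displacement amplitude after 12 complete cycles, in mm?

0.287 mm

ζ = c/(2√(km)) = 80.9/(2√(17200 × 20.5)) = 80.9/1188 = 0.06812.
Logarithmic decrement δ = 2πζ/√(1 − ζ²) = 2π × 0.06812/√(1 − 0.00464) = 0.4290.
After n cycles, x_n/x₀ = e^(−nδ), so x_12 = 49.4 × e^(−12 × 0.4290) = 49.4 × 0.005810 = 0.2870 mm.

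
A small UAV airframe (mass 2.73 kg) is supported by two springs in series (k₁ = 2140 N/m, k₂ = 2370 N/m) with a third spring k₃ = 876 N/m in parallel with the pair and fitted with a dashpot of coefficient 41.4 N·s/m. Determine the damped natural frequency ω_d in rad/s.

Series pair: k_s = k₁k₂/(k₁+k₂) = (2140)(2370)/(2140 + 2370) = 1125 N/m. In parallel with k₃: k_eq = 1125 + 876 = 2001 N/m.
ω_n = √(k_eq/m) = √(2001/2.73) = 27.07 rad/s.
Critical damping c_c = 2√(k_eq·m) = 2√(2001 × 2.73) = 147.8 N·s/m, so ζ = c/c_c = 41.4/147.8 = 0.2801.
ω_d = ω_n√(1 − ζ²) = 27.07 × √(1 − 0.0785) = 25.99 rad/s.

26.0 rad/s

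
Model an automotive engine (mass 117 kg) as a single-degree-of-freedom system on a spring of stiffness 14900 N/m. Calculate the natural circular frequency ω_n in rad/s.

11.3 rad/s

ω_n = √(k/m) = √(14900/117) = √127.4 = 11.28 rad/s.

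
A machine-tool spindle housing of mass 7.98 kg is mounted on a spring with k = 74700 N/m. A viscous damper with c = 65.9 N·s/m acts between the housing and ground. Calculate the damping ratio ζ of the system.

ω_n = √(k/m) = √(74700/7.98) = 96.75 rad/s.
Critical damping c_c = 2√(k·m) = 2√(74700 × 7.98) = 1544 N·s/m, so ζ = c/c_c = 65.9/1544 = 0.04268.

0.0427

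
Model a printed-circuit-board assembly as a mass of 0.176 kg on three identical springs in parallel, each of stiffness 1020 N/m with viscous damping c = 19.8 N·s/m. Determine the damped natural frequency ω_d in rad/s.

119 rad/s

Parallel springs add: k_eq = 3 × 1020 = 3060 N/m.
ω_n = √(k_eq/m) = √(3060/0.176) = 131.9 rad/s.
Critical damping c_c = 2√(k_eq·m) = 2√(3060 × 0.176) = 46.41 N·s/m, so ζ = c/c_c = 19.8/46.41 = 0.4266.
ω_d = ω_n√(1 − ζ²) = 131.9 × √(1 − 0.182) = 119.3 rad/s.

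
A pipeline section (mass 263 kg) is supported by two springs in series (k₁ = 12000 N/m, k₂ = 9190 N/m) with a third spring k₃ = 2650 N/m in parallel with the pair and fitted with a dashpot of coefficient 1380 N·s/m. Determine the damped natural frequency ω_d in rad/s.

4.79 rad/s

Series pair: k_s = k₁k₂/(k₁+k₂) = (12000)(9190)/(12000 + 9190) = 5204 N/m. In parallel with k₃: k_eq = 5204 + 2650 = 7854 N/m.
ω_n = √(k_eq/m) = √(7854/263) = 5.465 rad/s.
Critical damping c_c = 2√(k_eq·m) = 2√(7854 × 263) = 2875 N·s/m, so ζ = c/c_c = 1380/2875 = 0.4801.
ω_d = ω_n√(1 − ζ²) = 5.465 × √(1 − 0.230) = 4.794 rad/s.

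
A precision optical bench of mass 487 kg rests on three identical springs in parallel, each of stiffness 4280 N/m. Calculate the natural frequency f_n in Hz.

0.817 Hz

Parallel springs add: k_eq = 3 × 4280 = 12840 N/m.
ω_n = √(k_eq/m) = √(12840/487) = √26.37 = 5.135 rad/s.
f_n = ω_n/(2π) = 5.135/6.283 = 0.8172 Hz.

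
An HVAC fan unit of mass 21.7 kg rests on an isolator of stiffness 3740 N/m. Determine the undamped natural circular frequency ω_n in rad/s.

13.1 rad/s

ω_n = √(k/m) = √(3740/21.7) = √172.4 = 13.13 rad/s.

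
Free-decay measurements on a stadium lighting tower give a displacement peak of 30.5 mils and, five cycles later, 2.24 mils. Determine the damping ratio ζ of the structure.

Logarithmic decrement δ = (1/n)·ln(x₀/x_n) = (1/5)·ln(30.5/2.24) = (1/5)·ln(13.62) = 0.5223.
ζ = δ/√(4π² + δ²) = 0.5223/√(39.48 + 0.273) = 0.5223/6.305 = 0.08283.

0.0828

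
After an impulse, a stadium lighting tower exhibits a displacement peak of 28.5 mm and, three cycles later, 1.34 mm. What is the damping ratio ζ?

0.160

Logarithmic decrement δ = (1/n)·ln(x₀/x_n) = (1/3)·ln(28.5/1.34) = (1/3)·ln(21.27) = 1.019.
ζ = δ/√(4π² + δ²) = 1.019/√(39.48 + 1.04) = 1.019/6.365 = 0.1601.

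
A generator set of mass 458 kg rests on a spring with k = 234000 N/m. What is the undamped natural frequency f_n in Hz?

3.60 Hz

ω_n = √(k/m) = √(234000/458) = √510.9 = 22.60 rad/s.
f_n = ω_n/(2π) = 22.60/6.283 = 3.597 Hz.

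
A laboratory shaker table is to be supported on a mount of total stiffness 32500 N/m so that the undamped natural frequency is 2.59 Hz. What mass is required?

123 kg

ω_n = 2πf_n = 2π × 2.59 = 16.27 rad/s.
m = k/ω_n² = 32500/16.27² = 32500/264.8 = 122.7 kg.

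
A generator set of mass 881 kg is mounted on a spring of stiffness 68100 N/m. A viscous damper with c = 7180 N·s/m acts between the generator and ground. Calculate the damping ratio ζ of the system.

0.463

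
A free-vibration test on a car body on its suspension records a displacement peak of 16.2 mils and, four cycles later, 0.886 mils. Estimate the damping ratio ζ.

0.115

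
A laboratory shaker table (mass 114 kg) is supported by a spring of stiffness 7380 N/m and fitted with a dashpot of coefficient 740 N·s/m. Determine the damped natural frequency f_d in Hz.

1.17 Hz

ω_n = √(k/m) = √(7380/114) = 8.046 rad/s.
Critical damping c_c = 2√(k·m) = 2√(7380 × 114) = 1834 N·s/m, so ζ = c/c_c = 740/1834 = 0.4034.
ω_d = ω_n√(1 − ζ²) = 8.046 × √(1 − 0.163) = 7.362 rad/s.
f_d = ω_d/(2π) = 1.172 Hz.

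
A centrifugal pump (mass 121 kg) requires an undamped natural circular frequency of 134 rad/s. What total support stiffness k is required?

2170000 N/m

k = m·ω_n² = 121 × 134.0² = 121 × 17960 = 2173000 N/m.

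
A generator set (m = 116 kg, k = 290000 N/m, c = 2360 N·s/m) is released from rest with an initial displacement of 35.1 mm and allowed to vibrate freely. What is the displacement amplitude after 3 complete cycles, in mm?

0.699 mm

ζ = c/(2√(km)) = 2360/(2√(290000 × 116)) = 2360/11600 = 0.2034.
Logarithmic decrement δ = 2πζ/√(1 − ζ²) = 2π × 0.2034/√(1 − 0.0414) = 1.306.
After n cycles, x_n/x₀ = e^(−nδ), so x_3 = 35.1 × e^(−3 × 1.306) = 35.1 × 0.01990 = 0.6986 mm.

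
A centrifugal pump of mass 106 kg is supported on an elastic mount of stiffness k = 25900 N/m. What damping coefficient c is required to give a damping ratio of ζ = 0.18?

c_c = 2√(k·m) = 2√(25900 × 106) = 3314 N·s/m.
c = ζ·c_c = 0.18 × 3314 = 596.5 N·s/m.

596 N·s/m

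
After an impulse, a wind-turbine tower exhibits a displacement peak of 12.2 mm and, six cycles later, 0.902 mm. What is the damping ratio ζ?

Logarithmic decrement δ = (1/n)·ln(x₀/x_n) = (1/6)·ln(12.2/0.902) = (1/6)·ln(13.53) = 0.4341.
ζ = δ/√(4π² + δ²) = 0.4341/√(39.48 + 0.188) = 0.4341/6.298 = 0.06892.

0.0689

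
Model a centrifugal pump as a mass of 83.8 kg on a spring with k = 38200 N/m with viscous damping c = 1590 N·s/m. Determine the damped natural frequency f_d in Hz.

3.04 Hz

ω_n = √(k/m) = √(38200/83.8) = 21.35 rad/s.
Critical damping c_c = 2√(k·m) = 2√(38200 × 83.8) = 3578 N·s/m, so ζ = c/c_c = 1590/3578 = 0.4443.
ω_d = ω_n√(1 − ζ²) = 21.35 × √(1 − 0.197) = 19.13 rad/s.
f_d = ω_d/(2π) = 3.044 Hz.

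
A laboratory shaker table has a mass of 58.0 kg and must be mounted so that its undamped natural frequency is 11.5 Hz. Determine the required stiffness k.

ω_n = 2πf_n = 2π × 11.5 = 72.26 rad/s.
k = m·ω_n² = 58.0 × 72.26² = 58.0 × 5221 = 302800 N/m.

303000 N/m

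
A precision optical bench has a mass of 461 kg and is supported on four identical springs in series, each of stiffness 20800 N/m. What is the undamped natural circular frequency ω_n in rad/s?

Series springs: 1/k_eq = 4/20800, so k_eq = 20800/4 = 5200 N/m.
ω_n = √(k_eq/m) = √(5200/461) = √11.28 = 3.359 rad/s.

3.36 rad/s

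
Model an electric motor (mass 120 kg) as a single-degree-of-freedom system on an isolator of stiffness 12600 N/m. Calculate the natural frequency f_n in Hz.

1.63 Hz

ω_n = √(k/m) = √(12600/120) = √105.0 = 10.25 rad/s.
f_n = ω_n/(2π) = 10.25/6.283 = 1.631 Hz.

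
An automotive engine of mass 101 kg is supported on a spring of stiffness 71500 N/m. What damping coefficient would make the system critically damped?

c_c = 2√(k·m) = 2√(71500 × 101) = 2 × 2687 = 5375 N·s/m.

5370 N·s/m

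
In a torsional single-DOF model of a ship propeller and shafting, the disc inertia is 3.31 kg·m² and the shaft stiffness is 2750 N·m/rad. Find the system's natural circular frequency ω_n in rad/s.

28.8 rad/s

ω_n = √(k_t/J) = √(2750/3.31) = √830.8 = 28.82 rad/s.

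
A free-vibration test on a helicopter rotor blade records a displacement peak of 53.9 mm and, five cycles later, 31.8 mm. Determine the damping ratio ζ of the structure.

0.0168

Logarithmic decrement δ = (1/n)·ln(x₀/x_n) = (1/5)·ln(53.9/31.8) = (1/5)·ln(1.695) = 0.1055.
ζ = δ/√(4π² + δ²) = 0.1055/√(39.48 + 0.0111) = 0.1055/6.284 = 0.01679.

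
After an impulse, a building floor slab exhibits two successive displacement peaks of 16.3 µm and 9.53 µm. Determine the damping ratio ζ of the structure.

Logarithmic decrement δ = (1/n)·ln(x₀/x_n) = (1/1)·ln(16.3/9.53) = (1/1)·ln(1.710) = 0.5367.
ζ = δ/√(4π² + δ²) = 0.5367/√(39.48 + 0.288) = 0.5367/6.306 = 0.08511.

0.0851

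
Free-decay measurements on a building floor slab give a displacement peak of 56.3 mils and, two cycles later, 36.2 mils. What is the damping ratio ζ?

0.0351

Logarithmic decrement δ = (1/n)·ln(x₀/x_n) = (1/2)·ln(56.3/36.2) = (1/2)·ln(1.555) = 0.2208.
ζ = δ/√(4π² + δ²) = 0.2208/√(39.48 + 0.0488) = 0.2208/6.287 = 0.03512.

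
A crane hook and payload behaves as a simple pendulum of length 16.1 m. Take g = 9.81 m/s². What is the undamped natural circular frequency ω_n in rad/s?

0.781 rad/s

For a simple pendulum ω_n = √(g/L) = √(9.81/16.1) = √0.6093 = 0.7806 rad/s.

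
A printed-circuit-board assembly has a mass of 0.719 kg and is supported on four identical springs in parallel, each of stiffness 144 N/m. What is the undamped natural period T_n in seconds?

0.222 s

Parallel springs add: k_eq = 4 × 144 = 576.0 N/m.
ω_n = √(k_eq/m) = √(576.0/0.719) = √801.1 = 28.30 rad/s.
T_n = 2π/ω_n = 6.283/28.30 = 0.2220 s.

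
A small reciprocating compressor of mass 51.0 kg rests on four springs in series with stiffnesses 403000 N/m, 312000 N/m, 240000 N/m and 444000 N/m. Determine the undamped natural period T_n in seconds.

Series springs: 1/k_eq = 1/403000 + 1/312000 + 1/240000 + 1/444000 = 1.211×10^-5, so k_eq = 82610 N/m.
ω_n = √(k_eq/m) = √(82610/51.0) = √1620 = 40.25 rad/s.
T_n = 2π/ω_n = 6.283/40.25 = 0.1561 s.

0.156 s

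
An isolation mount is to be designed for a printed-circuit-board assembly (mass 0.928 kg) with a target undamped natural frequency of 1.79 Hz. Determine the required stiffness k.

117 N/m

ω_n = 2πf_n = 2π × 1.79 = 11.25 rad/s.
k = m·ω_n² = 0.928 × 11.25² = 0.928 × 126.5 = 117.4 N/m.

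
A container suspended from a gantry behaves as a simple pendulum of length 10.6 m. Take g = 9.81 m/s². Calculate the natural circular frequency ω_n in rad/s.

For a simple pendulum ω_n = √(g/L) = √(9.81/10.6) = √0.9255 = 0.9620 rad/s.

0.962 rad/s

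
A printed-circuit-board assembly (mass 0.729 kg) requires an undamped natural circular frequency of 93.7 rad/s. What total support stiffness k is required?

k = m·ω_n² = 0.729 × 93.70² = 0.729 × 8780 = 6400 N/m.

6400 N/m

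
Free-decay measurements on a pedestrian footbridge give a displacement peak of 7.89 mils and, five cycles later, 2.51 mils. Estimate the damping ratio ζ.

0.0364

Logarithmic decrement δ = (1/n)·ln(x₀/x_n) = (1/5)·ln(7.89/2.51) = (1/5)·ln(3.143) = 0.2291.
ζ = δ/√(4π² + δ²) = 0.2291/√(39.48 + 0.0525) = 0.2291/6.287 = 0.03643.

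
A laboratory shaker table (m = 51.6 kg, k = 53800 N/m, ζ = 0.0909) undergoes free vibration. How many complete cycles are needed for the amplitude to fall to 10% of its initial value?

Logarithmic decrement δ = 2πζ/√(1 − ζ²) = 2π × 0.09090/√(1 − 0.00826) = 0.5735.
x_n/x₀ = e^(−nδ) ≤ 0.1; take ln: n ≥ ln(1/0.1)/δ = 2.303/0.5735 = 4.015.
So 5 complete cycles are required.

5 cycles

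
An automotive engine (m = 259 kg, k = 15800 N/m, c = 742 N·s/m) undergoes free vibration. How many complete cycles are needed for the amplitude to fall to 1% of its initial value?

4 cycles

ζ = c/(2√(km)) = 742/(2√(15800 × 259)) = 742/4046 = 0.1834.
Logarithmic decrement δ = 2πζ/√(1 − ζ²) = 2π × 0.1834/√(1 − 0.0336) = 1.172.
x_n/x₀ = e^(−nδ) ≤ 0.01; take ln: n ≥ ln(1/0.01)/δ = 4.605/1.172 = 3.929.
So 4 complete cycles are required.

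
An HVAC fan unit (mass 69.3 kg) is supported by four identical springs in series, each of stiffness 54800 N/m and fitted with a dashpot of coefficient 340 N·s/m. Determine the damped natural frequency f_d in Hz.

Series springs: 1/k_eq = 4/54800, so k_eq = 54800/4 = 13700 N/m.
ω_n = √(k_eq/m) = √(13700/69.3) = 14.06 rad/s.
Critical damping c_c = 2√(k_eq·m) = 2√(13700 × 69.3) = 1949 N·s/m, so ζ = c/c_c = 340/1949 = 0.1745.
ω_d = ω_n√(1 − ζ²) = 14.06 × √(1 − 0.0304) = 13.84 rad/s.
f_d = ω_d/(2π) = 2.203 Hz.

2.20 Hz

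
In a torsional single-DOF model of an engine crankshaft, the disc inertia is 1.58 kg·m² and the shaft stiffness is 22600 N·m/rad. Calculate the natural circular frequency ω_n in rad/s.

120 rad/s

ω_n = √(k_t/J) = √(22600/1.58) = √14300 = 119.6 rad/s.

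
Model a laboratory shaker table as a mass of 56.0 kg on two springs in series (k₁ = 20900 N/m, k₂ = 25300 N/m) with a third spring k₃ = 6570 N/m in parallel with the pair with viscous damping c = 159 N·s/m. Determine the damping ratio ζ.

0.0792

Series pair: k_s = k₁k₂/(k₁+k₂) = (20900)(25300)/(20900 + 25300) = 11450 N/m. In parallel with k₃: k_eq = 11450 + 6570 = 18020 N/m.
ω_n = √(k_eq/m) = √(18020/56.0) = 17.94 rad/s.
Critical damping c_c = 2√(k_eq·m) = 2√(18020 × 56.0) = 2009 N·s/m, so ζ = c/c_c = 159/2009 = 0.07915.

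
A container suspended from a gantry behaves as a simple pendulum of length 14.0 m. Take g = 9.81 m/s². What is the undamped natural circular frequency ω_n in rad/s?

0.837 rad/s

For a simple pendulum ω_n = √(g/L) = √(9.81/14.0) = √0.7007 = 0.8371 rad/s.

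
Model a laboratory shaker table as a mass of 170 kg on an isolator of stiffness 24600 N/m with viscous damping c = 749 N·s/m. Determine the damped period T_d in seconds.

0.531 s

ω_n = √(k/m) = √(24600/170) = 12.03 rad/s.
Critical damping c_c = 2√(k·m) = 2√(24600 × 170) = 4090 N·s/m, so ζ = c/c_c = 749/4090 = 0.1831.
ω_d = ω_n√(1 − ζ²) = 12.03 × √(1 − 0.0335) = 11.83 rad/s.
T_d = 2π/ω_d = 0.5313 s.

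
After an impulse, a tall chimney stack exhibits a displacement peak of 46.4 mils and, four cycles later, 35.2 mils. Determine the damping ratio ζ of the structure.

Logarithmic decrement δ = (1/n)·ln(x₀/x_n) = (1/4)·ln(46.4/35.2) = (1/4)·ln(1.318) = 0.06906.
ζ = δ/√(4π² + δ²) = 0.06906/√(39.48 + 0.00477) = 0.06906/6.284 = 0.01099.

0.0110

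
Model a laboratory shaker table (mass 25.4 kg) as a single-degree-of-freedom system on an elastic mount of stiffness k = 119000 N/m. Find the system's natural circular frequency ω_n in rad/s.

ω_n = √(k/m) = √(119000/25.4) = √4685 = 68.45 rad/s.

68.4 rad/s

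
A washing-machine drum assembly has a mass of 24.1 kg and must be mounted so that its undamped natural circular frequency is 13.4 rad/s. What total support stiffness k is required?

4330 N/m

k = m·ω_n² = 24.1 × 13.40² = 24.1 × 179.6 = 4327 N/m.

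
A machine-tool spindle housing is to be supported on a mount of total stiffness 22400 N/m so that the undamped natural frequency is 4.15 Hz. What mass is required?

ω_n = 2πf_n = 2π × 4.15 = 26.08 rad/s.
m = k/ω_n² = 22400/26.08² = 22400/679.9 = 32.95 kg.

32.9 kg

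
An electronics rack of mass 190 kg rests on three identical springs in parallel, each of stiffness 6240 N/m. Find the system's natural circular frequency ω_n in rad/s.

Parallel springs add: k_eq = 3 × 6240 = 18720 N/m.
ω_n = √(k_eq/m) = √(18720/190) = √98.53 = 9.926 rad/s.

9.93 rad/s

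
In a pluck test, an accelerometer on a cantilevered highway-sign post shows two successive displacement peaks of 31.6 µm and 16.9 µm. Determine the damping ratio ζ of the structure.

Logarithmic decrement δ = (1/n)·ln(x₀/x_n) = (1/1)·ln(31.6/16.9) = (1/1)·ln(1.870) = 0.6258.
ζ = δ/√(4π² + δ²) = 0.6258/√(39.48 + 0.392) = 0.6258/6.314 = 0.09912.

0.0991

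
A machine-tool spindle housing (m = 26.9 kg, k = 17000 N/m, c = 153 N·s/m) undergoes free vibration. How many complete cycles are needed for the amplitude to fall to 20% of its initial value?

3 cycles

ζ = c/(2√(km)) = 153/(2√(17000 × 26.9)) = 153/1352 = 0.1131.
Logarithmic decrement δ = 2πζ/√(1 − ζ²) = 2π × 0.1131/√(1 − 0.0128) = 0.7154.
x_n/x₀ = e^(−nδ) ≤ 0.2; take ln: n ≥ ln(1/0.2)/δ = 1.609/0.7154 = 2.250.
So 3 complete cycles are required.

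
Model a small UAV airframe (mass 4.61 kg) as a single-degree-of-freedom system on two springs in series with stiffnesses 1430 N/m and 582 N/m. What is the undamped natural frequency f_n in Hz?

Series springs: 1/k_eq = 1/1430 + 1/582 = 0.002418, so k_eq = 413.6 N/m.
ω_n = √(k_eq/m) = √(413.6/4.61) = √89.73 = 9.473 rad/s.
f_n = ω_n/(2π) = 9.473/6.283 = 1.508 Hz.

1.51 Hz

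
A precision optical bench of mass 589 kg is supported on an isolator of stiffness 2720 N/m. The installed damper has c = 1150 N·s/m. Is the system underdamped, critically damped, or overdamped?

c_c = 2√(k·m) = 2531 N·s/m; ζ = c/c_c = 1150/2531 = 0.454.
Since ζ < 1 the system is underdamped.

underdamped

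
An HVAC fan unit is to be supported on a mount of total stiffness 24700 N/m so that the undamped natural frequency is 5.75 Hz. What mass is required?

18.9 kg

ω_n = 2πf_n = 2π × 5.75 = 36.13 rad/s.
m = k/ω_n² = 24700/36.13² = 24700/1305 = 18.92 kg.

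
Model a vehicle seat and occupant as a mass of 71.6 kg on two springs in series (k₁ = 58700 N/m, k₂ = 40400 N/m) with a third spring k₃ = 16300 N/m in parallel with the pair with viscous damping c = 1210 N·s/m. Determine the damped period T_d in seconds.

Series pair: k_s = k₁k₂/(k₁+k₂) = (58700)(40400)/(58700 + 40400) = 23930 N/m. In parallel with k₃: k_eq = 23930 + 16300 = 40230 N/m.
ω_n = √(k_eq/m) = √(40230/71.6) = 23.70 rad/s.
Critical damping c_c = 2√(k_eq·m) = 2√(40230 × 71.6) = 3394 N·s/m, so ζ = c/c_c = 1210/3394 = 0.3565.
ω_d = ω_n√(1 − ζ²) = 23.70 × √(1 − 0.127) = 22.15 rad/s.
T_d = 2π/ω_d = 0.2837 s.

0.284 s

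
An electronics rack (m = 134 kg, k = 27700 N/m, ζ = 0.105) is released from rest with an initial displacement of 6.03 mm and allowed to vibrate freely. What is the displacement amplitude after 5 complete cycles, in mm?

0.219 mm

Logarithmic decrement δ = 2πζ/√(1 − ζ²) = 2π × 0.1050/√(1 − 0.0110) = 0.6634.
After n cycles, x_n/x₀ = e^(−nδ), so x_5 = 6.03 × e^(−5 × 0.6634) = 6.03 × 0.03626 = 0.2187 mm.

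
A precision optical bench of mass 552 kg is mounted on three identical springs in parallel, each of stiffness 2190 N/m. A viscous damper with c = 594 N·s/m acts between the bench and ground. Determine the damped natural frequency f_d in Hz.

0.542 Hz

Parallel springs add: k_eq = 3 × 2190 = 6570 N/m.
ω_n = √(k_eq/m) = √(6570/552) = 3.450 rad/s.
Critical damping c_c = 2√(k_eq·m) = 2√(6570 × 552) = 3809 N·s/m, so ζ = c/c_c = 594/3809 = 0.1560.
ω_d = ω_n√(1 − ζ²) = 3.450 × √(1 − 0.0243) = 3.408 rad/s.
f_d = ω_d/(2π) = 0.5424 Hz.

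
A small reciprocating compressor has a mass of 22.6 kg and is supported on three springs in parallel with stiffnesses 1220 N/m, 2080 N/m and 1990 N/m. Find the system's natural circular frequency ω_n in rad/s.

Parallel springs add: k_eq = 1220 + 2080 + 1990 = 5290 N/m.
ω_n = √(k_eq/m) = √(5290/22.6) = √234.1 = 15.30 rad/s.

15.3 rad/s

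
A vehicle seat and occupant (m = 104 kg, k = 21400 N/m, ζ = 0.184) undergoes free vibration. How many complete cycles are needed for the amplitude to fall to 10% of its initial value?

Logarithmic decrement δ = 2πζ/√(1 − ζ²) = 2π × 0.1840/√(1 − 0.0339) = 1.176.
x_n/x₀ = e^(−nδ) ≤ 0.1; take ln: n ≥ ln(1/0.1)/δ = 2.303/1.176 = 1.958.
So 2 complete cycles are required.

2 cycles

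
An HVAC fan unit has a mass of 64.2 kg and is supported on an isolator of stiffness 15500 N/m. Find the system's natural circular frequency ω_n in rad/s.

15.5 rad/s

ω_n = √(k/m) = √(15500/64.2) = √241.4 = 15.54 rad/s.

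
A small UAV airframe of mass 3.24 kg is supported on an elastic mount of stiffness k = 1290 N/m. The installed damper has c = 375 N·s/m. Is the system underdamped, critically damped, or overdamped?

overdamped

c_c = 2√(k·m) = 129.3 N·s/m; ζ = c/c_c = 375/129.3 = 2.90.
Since ζ > 1 the system is overdamped.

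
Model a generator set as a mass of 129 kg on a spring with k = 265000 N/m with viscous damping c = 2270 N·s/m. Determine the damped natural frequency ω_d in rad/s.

ω_n = √(k/m) = √(265000/129) = 45.32 rad/s.
Critical damping c_c = 2√(k·m) = 2√(265000 × 129) = 11690 N·s/m, so ζ = c/c_c = 2270/11690 = 0.1941.
ω_d = ω_n√(1 − ζ²) = 45.32 × √(1 − 0.0377) = 44.46 rad/s.

44.5 rad/s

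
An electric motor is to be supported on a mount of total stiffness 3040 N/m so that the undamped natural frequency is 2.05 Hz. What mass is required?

ω_n = 2πf_n = 2π × 2.05 = 12.88 rad/s.
m = k/ω_n² = 3040/12.88² = 3040/165.9 = 18.32 kg.

18.3 kg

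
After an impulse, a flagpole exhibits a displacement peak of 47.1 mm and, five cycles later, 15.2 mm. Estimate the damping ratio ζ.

0.0360

Logarithmic decrement δ = (1/n)·ln(x₀/x_n) = (1/5)·ln(47.1/15.2) = (1/5)·ln(3.099) = 0.2262.
ζ = δ/√(4π² + δ²) = 0.2262/√(39.48 + 0.0512) = 0.2262/6.287 = 0.03598.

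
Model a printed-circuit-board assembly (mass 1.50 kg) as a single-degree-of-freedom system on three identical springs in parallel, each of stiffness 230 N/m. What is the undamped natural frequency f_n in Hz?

3.41 Hz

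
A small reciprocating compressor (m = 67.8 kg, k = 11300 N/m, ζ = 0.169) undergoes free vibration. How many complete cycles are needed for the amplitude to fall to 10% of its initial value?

Logarithmic decrement δ = 2πζ/√(1 − ζ²) = 2π × 0.1690/√(1 − 0.0286) = 1.077.
x_n/x₀ = e^(−nδ) ≤ 0.1; take ln: n ≥ ln(1/0.1)/δ = 2.303/1.077 = 2.137.
So 3 complete cycles are required.

3 cycles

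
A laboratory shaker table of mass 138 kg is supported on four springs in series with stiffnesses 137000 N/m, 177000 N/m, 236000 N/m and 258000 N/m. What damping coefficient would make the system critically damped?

5120 N·s/m

Series springs: 1/k_eq = 1/137000 + 1/177000 + 1/236000 + 1/258000 = 2.106×10^-5, so k_eq = 47480 N/m.
c_c = 2√(k_eq·m) = 2√(47480 × 138) = 2 × 2560 = 5119 N·s/m.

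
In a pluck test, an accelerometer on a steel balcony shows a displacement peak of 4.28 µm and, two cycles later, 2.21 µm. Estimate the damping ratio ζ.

0.0525

Logarithmic decrement δ = (1/n)·ln(x₀/x_n) = (1/2)·ln(4.28/2.21) = (1/2)·ln(1.937) = 0.3305.
ζ = δ/√(4π² + δ²) = 0.3305/√(39.48 + 0.109) = 0.3305/6.292 = 0.05252.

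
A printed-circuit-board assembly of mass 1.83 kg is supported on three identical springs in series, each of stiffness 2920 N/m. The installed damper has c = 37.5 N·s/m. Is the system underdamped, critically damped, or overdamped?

underdamped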